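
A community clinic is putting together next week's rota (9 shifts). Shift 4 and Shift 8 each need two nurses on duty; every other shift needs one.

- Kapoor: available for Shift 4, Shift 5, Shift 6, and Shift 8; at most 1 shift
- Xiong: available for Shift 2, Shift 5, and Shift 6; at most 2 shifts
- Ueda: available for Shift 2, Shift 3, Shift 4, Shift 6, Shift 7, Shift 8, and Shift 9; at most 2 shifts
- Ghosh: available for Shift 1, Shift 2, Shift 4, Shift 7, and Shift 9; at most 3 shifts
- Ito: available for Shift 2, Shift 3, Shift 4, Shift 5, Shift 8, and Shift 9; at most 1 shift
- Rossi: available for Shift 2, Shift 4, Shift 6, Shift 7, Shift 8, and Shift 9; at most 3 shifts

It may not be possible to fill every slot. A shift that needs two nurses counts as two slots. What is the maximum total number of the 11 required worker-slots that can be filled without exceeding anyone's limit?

11

Total capacity across all nurses is 1+2+2+3+1+3 = 12, and 11 slots are needed, so at most 11 can be filled.
An assignment achieving 11: Shift 1→Ghosh, Shift 2→Xiong, Shift 3→Ueda, Shift 4→Ghosh+Rossi, Shift 5→Kapoor, Shift 6→Xiong, Shift 7→Ueda, Shift 8→Ito+Rossi, Shift 9→Ghosh.
Loads: Kapoor 1/1, Xiong 2/2, Ueda 2/2, Ghosh 3/3, Ito 1/1, Rossi 2/3.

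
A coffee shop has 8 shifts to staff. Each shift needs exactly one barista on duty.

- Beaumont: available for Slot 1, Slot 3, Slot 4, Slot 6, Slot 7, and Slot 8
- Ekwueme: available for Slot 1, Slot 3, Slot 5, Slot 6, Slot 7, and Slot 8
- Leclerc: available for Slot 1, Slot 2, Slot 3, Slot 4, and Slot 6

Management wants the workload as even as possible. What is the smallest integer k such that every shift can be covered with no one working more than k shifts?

With 3 baristas and 8 worker-slots to fill, someone must work at least ⌈8/3⌉ = 3 shifts, so k ≥ 3.
k = 3 works: Slot 1→Ekwueme, Slot 2→Leclerc, Slot 3→Ekwueme, Slot 4→Beaumont, Slot 5→Ekwueme, Slot 6→Leclerc, Slot 7→Beaumont, Slot 8→Beaumont.
Loads: Beaumont 3, Ekwueme 3, Leclerc 2 — all ≤ 3.

3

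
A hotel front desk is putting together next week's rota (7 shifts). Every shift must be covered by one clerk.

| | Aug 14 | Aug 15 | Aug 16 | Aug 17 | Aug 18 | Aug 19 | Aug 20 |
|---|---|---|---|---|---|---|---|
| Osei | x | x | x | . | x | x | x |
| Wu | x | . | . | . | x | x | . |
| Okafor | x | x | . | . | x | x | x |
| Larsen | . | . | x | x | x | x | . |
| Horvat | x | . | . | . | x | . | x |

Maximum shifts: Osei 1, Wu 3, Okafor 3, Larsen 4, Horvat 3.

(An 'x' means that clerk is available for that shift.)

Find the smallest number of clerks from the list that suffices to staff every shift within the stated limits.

7 slots to fill and no one can take more than 4, so at least ⌈7/4⌉ = 2 clerks are needed.
Okafor and Larsen alone can cover everything: Aug 14→Okafor, Aug 15→Okafor, Aug 16→Larsen, Aug 17→Larsen, Aug 18→Larsen, Aug 19→Larsen, Aug 20→Okafor.

2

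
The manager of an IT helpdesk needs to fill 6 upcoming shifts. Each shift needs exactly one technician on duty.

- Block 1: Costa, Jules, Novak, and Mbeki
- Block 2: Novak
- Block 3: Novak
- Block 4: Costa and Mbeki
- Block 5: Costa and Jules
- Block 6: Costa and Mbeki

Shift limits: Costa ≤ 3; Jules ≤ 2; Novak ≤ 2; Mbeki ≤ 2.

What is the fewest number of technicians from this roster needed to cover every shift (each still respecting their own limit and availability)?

6 slots to fill and no one can take more than 3, so at least ⌈6/3⌉ = 2 technicians are needed.
Any 2 technicians together have capacity at most 3+2 = 5 < 6 slots, so 2 can never suffice.
Costa, Jules, and Novak alone can cover everything: Block 1→Jules, Block 2→Novak, Block 3→Novak, Block 4→Costa, Block 5→Costa, Block 6→Costa.

3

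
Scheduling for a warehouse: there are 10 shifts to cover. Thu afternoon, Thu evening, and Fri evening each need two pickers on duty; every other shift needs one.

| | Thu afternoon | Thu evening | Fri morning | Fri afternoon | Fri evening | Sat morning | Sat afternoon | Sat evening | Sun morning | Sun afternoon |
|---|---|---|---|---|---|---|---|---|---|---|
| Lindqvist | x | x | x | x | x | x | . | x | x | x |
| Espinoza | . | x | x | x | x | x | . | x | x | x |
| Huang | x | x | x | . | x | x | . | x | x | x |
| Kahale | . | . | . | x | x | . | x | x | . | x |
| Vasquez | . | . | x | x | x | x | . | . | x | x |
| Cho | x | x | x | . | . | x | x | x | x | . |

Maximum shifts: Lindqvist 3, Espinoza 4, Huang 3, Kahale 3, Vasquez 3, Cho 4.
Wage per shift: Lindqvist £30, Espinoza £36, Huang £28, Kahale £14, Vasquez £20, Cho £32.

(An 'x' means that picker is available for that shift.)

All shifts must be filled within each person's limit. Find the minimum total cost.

£308

Picking the cheapest available picker for each shift independently would cost £266, but that ignores the shift limits.
An optimal schedule: Thu afternoon→Huang+Lindqvist, Thu evening→Lindqvist+Cho, Fri morning→Vasquez, Fri afternoon→Kahale, Fri evening→Huang+Lindqvist, Sat morning→Vasquez, Sat afternoon→Kahale, Sat evening→Kahale, Sun morning→Vasquez, Sun afternoon→Huang.
Total: 28 + 30 + 30 + 32 + 20 + 14 + 28 + 30 + 20 + 14 + 14 + 20 + 28 = £308.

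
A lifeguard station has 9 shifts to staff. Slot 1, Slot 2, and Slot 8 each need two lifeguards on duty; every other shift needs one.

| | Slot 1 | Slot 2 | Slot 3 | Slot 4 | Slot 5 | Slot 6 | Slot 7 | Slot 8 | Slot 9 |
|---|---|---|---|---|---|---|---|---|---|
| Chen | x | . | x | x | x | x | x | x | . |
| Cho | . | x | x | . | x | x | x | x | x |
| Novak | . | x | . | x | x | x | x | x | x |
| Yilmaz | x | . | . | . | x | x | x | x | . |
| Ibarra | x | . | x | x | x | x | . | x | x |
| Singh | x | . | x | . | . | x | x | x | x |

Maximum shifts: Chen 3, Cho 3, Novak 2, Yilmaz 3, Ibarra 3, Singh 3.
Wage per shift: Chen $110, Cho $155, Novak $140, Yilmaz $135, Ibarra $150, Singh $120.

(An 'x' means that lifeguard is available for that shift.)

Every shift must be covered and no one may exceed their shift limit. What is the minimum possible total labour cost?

Slot 2 can only be covered by Cho and Novak, so that assignment is forced.
Picking the cheapest available lifeguard for each shift independently would cost $1425, but that ignores the shift limits.
An optimal schedule: Slot 1→Singh+Yilmaz, Slot 2→Novak+Cho, Slot 3→Chen, Slot 4→Chen, Slot 5→Chen, Slot 6→Yilmaz, Slot 7→Singh, Slot 8→Yilmaz+Novak, Slot 9→Singh.
Total: 120 + 135 + 140 + 155 + 110 + 110 + 110 + 135 + 120 + 135 + 140 + 120 = $1530.

$1530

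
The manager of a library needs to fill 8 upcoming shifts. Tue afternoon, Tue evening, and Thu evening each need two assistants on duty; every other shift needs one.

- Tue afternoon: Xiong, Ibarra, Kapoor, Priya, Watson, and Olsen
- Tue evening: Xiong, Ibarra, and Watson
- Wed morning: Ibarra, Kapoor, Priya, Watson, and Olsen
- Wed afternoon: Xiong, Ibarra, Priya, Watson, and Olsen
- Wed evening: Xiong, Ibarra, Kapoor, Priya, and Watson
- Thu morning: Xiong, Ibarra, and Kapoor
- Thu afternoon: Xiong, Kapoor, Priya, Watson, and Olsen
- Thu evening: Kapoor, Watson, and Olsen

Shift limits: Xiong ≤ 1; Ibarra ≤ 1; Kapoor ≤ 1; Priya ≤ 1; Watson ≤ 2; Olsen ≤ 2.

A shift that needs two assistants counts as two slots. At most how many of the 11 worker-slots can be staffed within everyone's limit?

8

Total capacity across all assistants is 1+1+1+1+2+2 = 8, and 11 slots are needed, so at most 8 can be filled.
An assignment achieving 8: Tue evening→Xiong+Ibarra, Wed morning→Priya, Wed afternoon→Watson, Thu morning→Kapoor, Thu afternoon→Olsen, Thu evening→Watson+Olsen.
Loads: Xiong 1/1, Ibarra 1/1, Kapoor 1/1, Priya 1/1, Watson 2/2, Olsen 2/2.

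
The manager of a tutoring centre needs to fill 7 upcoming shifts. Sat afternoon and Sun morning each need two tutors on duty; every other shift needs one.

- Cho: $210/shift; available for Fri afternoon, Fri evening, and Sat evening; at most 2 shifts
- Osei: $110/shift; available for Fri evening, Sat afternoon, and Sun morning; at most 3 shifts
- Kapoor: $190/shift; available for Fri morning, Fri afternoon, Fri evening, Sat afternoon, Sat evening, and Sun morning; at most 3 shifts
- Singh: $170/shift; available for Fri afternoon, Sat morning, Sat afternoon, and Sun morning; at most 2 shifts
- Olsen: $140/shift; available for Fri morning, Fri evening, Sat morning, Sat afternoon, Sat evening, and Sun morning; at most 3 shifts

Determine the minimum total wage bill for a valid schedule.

Picking the cheapest available tutor for each shift independently would cost $1200, but that ignores the shift limits.
An optimal schedule: Fri morning→Olsen, Fri afternoon→Singh, Fri evening→Osei, Sat morning→Olsen, Sat afternoon→Osei+Singh, Sat evening→Olsen, Sun morning→Osei+Kapoor.
Total: 140 + 170 + 110 + 140 + 110 + 170 + 140 + 110 + 190 = $1280.

$1280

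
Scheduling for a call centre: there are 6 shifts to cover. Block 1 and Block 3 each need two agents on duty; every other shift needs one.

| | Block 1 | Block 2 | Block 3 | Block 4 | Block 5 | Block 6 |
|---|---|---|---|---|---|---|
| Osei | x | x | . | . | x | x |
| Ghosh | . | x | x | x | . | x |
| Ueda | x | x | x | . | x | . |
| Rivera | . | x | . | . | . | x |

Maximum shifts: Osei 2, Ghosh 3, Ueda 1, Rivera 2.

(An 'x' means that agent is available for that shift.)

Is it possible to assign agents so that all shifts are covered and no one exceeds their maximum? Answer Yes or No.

Total capacity is 8 and 8 slots are needed, so capacity alone doesn't rule it out.
Shifts {Block 1, Block 3} need 4 worker-slots in total, but the agents available for any of those shifts (Osei, Ghosh, and Ueda) can supply at most 3 among them. So no valid schedule exists.

No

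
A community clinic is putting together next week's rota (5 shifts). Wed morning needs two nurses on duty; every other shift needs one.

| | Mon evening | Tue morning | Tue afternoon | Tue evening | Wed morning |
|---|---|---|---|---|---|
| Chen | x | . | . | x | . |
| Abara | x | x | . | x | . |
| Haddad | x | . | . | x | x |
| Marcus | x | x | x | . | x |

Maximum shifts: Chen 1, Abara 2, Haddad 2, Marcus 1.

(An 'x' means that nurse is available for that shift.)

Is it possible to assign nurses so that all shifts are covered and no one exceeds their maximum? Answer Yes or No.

Total capacity is 6 and 6 slots are needed, so capacity alone doesn't rule it out.
Shifts {Tue afternoon, Wed morning} need 3 worker-slots in total, but the nurses available for any of those shifts (Haddad and Marcus) can supply at most 2 among them. So no valid schedule exists.

No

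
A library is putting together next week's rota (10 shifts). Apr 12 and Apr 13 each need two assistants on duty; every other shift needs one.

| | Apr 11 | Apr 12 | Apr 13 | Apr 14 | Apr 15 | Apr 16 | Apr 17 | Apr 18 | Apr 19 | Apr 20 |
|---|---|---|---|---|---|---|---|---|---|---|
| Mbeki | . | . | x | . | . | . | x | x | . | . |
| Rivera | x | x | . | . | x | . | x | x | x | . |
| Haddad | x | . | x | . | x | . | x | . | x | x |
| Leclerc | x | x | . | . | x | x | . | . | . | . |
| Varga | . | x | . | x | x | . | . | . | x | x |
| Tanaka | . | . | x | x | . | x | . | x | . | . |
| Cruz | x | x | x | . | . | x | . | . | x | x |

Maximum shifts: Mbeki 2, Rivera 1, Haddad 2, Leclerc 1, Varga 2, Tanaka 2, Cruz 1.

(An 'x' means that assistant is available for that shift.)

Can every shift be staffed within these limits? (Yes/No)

Total capacity is 2+1+2+1+2+2+1 = 11 but 12 worker-slots are needed — infeasible.

No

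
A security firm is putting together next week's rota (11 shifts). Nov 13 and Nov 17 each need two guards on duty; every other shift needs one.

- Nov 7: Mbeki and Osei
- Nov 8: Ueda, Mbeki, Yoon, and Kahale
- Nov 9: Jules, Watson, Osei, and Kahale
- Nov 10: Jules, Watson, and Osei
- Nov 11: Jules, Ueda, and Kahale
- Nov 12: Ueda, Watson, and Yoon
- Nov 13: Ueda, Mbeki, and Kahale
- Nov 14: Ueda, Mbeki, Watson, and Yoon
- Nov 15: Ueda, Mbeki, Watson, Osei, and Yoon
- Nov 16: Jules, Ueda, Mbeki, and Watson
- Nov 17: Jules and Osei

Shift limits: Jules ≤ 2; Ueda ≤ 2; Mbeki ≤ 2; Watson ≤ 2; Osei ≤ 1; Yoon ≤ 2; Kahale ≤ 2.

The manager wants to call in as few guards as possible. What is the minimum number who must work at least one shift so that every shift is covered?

13 slots to fill and no one can take more than 2, so at least ⌈13/2⌉ = 7 guards are needed.
Jules, Ueda, Mbeki, Watson, Osei, Yoon, and Kahale alone can cover everything: Nov 7→Mbeki, Nov 8→Yoon, Nov 9→Kahale, Nov 10→Jules, Nov 11→Ueda, Nov 12→Ueda, Nov 13→Mbeki+Kahale, Nov 14→Watson, Nov 15→Yoon, Nov 16→Watson, Nov 17→Jules+Osei.

7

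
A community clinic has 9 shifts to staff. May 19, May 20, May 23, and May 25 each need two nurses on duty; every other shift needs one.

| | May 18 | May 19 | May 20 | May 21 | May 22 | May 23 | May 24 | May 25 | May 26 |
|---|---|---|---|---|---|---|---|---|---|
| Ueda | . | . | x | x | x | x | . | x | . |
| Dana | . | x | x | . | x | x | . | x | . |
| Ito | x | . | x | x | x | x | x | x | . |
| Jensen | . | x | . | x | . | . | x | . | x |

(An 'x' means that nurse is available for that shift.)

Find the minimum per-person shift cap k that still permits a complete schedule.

4

With 4 nurses and 13 worker-slots to fill, someone must work at least ⌈13/4⌉ = 4 shifts, so k ≥ 4.
k = 4 works: May 18→Ito, May 19→Dana+Jensen, May 20→Ueda+Dana, May 21→Ueda, May 22→Ueda, May 23→Ueda+Dana, May 24→Ito, May 25→Dana+Ito, May 26→Jensen.
Loads: Ueda 4, Dana 4, Ito 3, Jensen 2 — all ≤ 4.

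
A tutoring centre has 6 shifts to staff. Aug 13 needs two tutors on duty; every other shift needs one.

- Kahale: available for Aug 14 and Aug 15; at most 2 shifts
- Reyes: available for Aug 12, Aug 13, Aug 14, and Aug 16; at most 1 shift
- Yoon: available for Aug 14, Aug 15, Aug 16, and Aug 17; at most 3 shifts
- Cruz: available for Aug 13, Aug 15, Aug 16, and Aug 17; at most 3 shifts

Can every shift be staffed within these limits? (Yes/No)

Total capacity is 9 and 7 slots are needed, so capacity alone doesn't rule it out.
Shifts {Aug 12, Aug 13} need 3 worker-slots in total, but the tutors available for any of those shifts (Reyes and Cruz) can supply at most 2 among them. So no valid schedule exists.

No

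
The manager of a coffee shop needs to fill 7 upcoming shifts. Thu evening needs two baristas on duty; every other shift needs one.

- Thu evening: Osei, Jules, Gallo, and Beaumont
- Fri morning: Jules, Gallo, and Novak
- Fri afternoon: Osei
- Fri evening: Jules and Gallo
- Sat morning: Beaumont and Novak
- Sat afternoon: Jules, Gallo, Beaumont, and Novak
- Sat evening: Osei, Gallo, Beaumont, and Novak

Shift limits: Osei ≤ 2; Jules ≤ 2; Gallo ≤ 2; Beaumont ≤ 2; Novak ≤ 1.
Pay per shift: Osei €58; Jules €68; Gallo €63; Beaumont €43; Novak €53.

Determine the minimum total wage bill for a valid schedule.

Fri afternoon can only be covered by Osei, so that assignment is forced.
Picking the cheapest available barista for each shift independently would cost €404, but that ignores the shift limits.
An optimal schedule: Thu evening→Gallo+Jules, Fri morning→Novak, Fri afternoon→Osei, Fri evening→Gallo, Sat morning→Beaumont, Sat afternoon→Beaumont, Sat evening→Osei.
Total: 63 + 68 + 53 + 58 + 63 + 43 + 43 + 58 = €449.

€449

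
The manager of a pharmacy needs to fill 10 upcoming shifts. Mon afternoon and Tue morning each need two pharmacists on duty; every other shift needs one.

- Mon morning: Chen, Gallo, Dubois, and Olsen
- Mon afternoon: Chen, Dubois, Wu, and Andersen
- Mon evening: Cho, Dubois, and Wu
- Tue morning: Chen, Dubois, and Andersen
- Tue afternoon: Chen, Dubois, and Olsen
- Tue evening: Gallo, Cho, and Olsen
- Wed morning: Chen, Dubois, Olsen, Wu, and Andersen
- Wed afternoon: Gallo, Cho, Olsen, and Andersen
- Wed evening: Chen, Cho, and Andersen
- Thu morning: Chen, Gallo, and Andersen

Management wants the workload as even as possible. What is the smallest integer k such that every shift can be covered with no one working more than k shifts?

With 7 pharmacists and 12 worker-slots to fill, someone must work at least ⌈12/7⌉ = 2 shifts, so k ≥ 2.
k = 2 works: Mon morning→Dubois, Mon afternoon→Wu+Andersen, Mon evening→Cho, Tue morning→Chen+Dubois, Tue afternoon→Chen, Tue evening→Gallo, Wed morning→Olsen, Wed afternoon→Olsen, Wed evening→Cho, Thu morning→Gallo.
Loads: Chen 2, Gallo 2, Cho 2, Dubois 2, Olsen 2, Wu 1, Andersen 1 — all ≤ 2.

2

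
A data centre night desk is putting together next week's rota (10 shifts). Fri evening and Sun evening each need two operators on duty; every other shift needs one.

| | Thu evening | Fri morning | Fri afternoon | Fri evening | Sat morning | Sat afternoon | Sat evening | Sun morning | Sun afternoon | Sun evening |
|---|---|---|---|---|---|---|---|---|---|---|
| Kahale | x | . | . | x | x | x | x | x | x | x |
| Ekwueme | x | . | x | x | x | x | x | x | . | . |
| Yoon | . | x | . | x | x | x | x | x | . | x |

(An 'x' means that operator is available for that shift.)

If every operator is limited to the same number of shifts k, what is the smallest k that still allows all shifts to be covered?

4

With 3 operators and 12 worker-slots to fill, someone must work at least ⌈12/3⌉ = 4 shifts, so k ≥ 4.
k = 4 works: Thu evening→Kahale, Fri morning→Yoon, Fri afternoon→Ekwueme, Fri evening→Kahale+Ekwueme, Sat morning→Ekwueme, Sat afternoon→Ekwueme, Sat evening→Yoon, Sun morning→Yoon, Sun afternoon→Kahale, Sun evening→Kahale+Yoon.
Loads: Kahale 4, Ekwueme 4, Yoon 4 — all ≤ 4.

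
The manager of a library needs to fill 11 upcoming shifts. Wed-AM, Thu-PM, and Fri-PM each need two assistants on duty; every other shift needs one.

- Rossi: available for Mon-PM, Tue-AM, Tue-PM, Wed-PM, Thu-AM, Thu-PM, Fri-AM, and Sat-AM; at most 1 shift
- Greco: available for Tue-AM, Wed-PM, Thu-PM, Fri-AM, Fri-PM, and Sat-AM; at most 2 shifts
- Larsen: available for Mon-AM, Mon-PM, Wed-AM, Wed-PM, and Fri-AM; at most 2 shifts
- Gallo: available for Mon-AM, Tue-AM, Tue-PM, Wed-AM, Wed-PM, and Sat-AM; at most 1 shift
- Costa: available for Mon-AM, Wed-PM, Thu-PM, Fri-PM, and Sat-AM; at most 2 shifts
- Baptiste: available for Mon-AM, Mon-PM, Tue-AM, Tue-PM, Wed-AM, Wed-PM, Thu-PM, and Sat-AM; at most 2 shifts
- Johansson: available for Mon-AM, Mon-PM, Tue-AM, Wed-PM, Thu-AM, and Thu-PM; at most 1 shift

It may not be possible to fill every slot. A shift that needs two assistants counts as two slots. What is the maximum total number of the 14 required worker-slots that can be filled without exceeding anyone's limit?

Total capacity across all assistants is 1+2+2+1+2+2+1 = 11, and 14 slots are needed, so at most 11 can be filled.
An assignment achieving 11: Mon-AM→Costa, Mon-PM→Larsen, Tue-AM→Baptiste, Tue-PM→Gallo, Wed-AM→Larsen+Baptiste, Thu-AM→Rossi, Thu-PM→Johansson, Fri-AM→Greco, Fri-PM→Greco+Costa.
Loads: Rossi 1/1, Greco 2/2, Larsen 2/2, Gallo 1/1, Costa 2/2, Baptiste 2/2, Johansson 1/1.

11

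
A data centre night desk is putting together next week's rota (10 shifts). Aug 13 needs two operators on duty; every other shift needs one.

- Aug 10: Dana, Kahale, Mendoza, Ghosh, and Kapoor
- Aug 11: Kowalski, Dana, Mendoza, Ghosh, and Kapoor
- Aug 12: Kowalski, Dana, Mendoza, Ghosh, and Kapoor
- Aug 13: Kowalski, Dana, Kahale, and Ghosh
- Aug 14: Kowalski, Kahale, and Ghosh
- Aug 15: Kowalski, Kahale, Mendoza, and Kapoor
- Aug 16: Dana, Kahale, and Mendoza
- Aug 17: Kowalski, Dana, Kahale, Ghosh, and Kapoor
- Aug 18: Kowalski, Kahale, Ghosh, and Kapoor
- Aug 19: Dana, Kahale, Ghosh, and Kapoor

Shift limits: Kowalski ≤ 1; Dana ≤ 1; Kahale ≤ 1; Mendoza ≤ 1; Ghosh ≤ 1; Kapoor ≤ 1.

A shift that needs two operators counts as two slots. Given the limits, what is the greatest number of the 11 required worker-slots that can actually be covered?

Total capacity across all operators is 1+1+1+1+1+1 = 6, and 11 slots are needed, so at most 6 can be filled.
An assignment achieving 6: Aug 13→Kahale+Ghosh, Aug 14→Kowalski, Aug 15→Mendoza, Aug 16→Dana, Aug 18→Kapoor.
Loads: Kowalski 1/1, Dana 1/1, Kahale 1/1, Mendoza 1/1, Ghosh 1/1, Kapoor 1/1.

6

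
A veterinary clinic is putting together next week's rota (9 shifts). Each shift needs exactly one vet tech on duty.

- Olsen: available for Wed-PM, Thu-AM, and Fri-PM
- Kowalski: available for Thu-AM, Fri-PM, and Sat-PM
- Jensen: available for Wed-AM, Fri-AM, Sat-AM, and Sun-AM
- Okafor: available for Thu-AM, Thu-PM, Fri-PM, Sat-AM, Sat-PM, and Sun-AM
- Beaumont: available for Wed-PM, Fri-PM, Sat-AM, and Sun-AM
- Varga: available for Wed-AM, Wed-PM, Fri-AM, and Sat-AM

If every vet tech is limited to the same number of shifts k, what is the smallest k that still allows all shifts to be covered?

With 6 vet techs and 9 worker-slots to fill, someone must work at least ⌈9/6⌉ = 2 shifts, so k ≥ 2.
k = 2 works: Wed-AM→Jensen, Wed-PM→Olsen, Thu-AM→Olsen, Thu-PM→Okafor, Fri-AM→Jensen, Fri-PM→Kowalski, Sat-AM→Beaumont, Sat-PM→Kowalski, Sun-AM→Okafor.
Loads: Olsen 2, Kowalski 2, Jensen 2, Okafor 2, Beaumont 1, Varga 0 — all ≤ 2.

2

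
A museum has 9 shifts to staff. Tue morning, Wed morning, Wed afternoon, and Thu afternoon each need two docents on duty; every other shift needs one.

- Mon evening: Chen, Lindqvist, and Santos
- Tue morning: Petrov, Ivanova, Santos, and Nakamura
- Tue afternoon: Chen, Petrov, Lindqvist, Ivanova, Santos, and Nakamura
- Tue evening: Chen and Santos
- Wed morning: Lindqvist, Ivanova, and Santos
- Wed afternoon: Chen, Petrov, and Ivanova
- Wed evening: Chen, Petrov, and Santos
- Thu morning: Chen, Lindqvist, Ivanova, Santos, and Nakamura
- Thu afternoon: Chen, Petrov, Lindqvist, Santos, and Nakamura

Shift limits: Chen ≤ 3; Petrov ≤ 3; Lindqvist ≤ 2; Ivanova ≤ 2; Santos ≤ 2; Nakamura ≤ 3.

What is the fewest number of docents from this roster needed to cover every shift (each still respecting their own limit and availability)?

13 slots to fill and no one can take more than 3, so at least ⌈13/3⌉ = 5 docents are needed.
Chen, Petrov, Lindqvist, Ivanova, and Nakamura alone can cover everything: Mon evening→Chen, Tue morning→Petrov+Nakamura, Tue afternoon→Nakamura, Tue evening→Chen, Wed morning→Lindqvist+Ivanova, Wed afternoon→Petrov+Ivanova, Wed evening→Chen, Thu morning→Lindqvist, Thu afternoon→Petrov+Nakamura.

5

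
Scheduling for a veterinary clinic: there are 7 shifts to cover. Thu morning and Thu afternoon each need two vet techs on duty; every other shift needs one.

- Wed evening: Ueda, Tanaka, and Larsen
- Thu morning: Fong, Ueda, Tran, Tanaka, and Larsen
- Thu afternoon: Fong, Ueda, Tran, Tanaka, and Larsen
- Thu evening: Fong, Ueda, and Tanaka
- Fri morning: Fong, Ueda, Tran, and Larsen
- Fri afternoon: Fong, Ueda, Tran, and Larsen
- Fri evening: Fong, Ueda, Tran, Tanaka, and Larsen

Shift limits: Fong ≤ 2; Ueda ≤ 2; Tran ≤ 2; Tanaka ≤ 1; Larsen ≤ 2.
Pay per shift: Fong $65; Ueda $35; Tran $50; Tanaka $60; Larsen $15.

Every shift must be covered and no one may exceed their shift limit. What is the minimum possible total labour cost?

$390

Picking the cheapest available vet tech for each shift independently would cost $195, but that ignores the shift limits.
An optimal schedule: Wed evening→Ueda, Thu morning→Tran+Larsen, Thu afternoon→Tanaka+Larsen, Thu evening→Fong, Fri morning→Fong, Fri afternoon→Ueda, Fri evening→Tran.
Total: 35 + 50 + 15 + 60 + 15 + 65 + 65 + 35 + 50 = $390.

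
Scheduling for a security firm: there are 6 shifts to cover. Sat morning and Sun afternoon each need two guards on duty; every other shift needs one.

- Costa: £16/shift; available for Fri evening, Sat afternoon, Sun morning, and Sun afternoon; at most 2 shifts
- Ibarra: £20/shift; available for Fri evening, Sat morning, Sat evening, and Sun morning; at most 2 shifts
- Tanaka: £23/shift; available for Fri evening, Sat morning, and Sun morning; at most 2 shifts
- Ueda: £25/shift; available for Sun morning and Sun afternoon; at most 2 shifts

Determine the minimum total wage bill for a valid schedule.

Sat morning can only be covered by Ibarra and Tanaka, so that assignment is forced.
Sat afternoon can only be covered by Costa, so that assignment is forced.
Sat evening can only be covered by Ibarra, so that assignment is forced.
Picking the cheapest available guard for each shift independently would cost £152, but that ignores the shift limits.
An optimal schedule: Fri evening→Tanaka, Sat morning→Ibarra+Tanaka, Sat afternoon→Costa, Sat evening→Ibarra, Sun morning→Ueda, Sun afternoon→Costa+Ueda.
Total: 23 + 20 + 23 + 16 + 20 + 25 + 16 + 25 = £168.

£168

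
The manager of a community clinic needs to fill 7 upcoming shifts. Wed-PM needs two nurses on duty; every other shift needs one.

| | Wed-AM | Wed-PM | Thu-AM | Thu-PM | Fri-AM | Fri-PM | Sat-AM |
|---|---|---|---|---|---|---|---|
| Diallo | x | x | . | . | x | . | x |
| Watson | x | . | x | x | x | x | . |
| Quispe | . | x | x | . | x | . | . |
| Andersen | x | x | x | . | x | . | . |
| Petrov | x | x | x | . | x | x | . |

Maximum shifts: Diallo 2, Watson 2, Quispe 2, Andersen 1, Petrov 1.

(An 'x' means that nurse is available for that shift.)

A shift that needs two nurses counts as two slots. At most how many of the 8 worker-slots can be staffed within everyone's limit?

8

Total capacity across all nurses is 2+2+2+1+1 = 8, and 8 slots are needed, so at most 8 can be filled.
An assignment achieving 8: Wed-AM→Diallo, Wed-PM→Quispe+Andersen, Thu-AM→Quispe, Thu-PM→Watson, Fri-AM→Petrov, Fri-PM→Watson, Sat-AM→Diallo.
Loads: Diallo 2/2, Watson 2/2, Quispe 2/2, Andersen 1/1, Petrov 1/1.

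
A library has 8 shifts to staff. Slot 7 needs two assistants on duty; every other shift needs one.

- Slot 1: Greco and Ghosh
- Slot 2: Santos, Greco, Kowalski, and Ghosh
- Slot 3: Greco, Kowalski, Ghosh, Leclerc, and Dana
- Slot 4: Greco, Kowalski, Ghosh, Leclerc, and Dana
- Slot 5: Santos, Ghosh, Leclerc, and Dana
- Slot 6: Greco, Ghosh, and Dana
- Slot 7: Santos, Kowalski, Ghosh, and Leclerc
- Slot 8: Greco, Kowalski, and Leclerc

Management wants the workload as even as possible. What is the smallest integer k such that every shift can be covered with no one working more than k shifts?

With 6 assistants and 9 worker-slots to fill, someone must work at least ⌈9/6⌉ = 2 shifts, so k ≥ 2.
k = 2 works: Slot 1→Greco, Slot 2→Santos, Slot 3→Kowalski, Slot 4→Ghosh, Slot 5→Santos, Slot 6→Greco, Slot 7→Ghosh+Leclerc, Slot 8→Kowalski.
Loads: Santos 2, Greco 2, Kowalski 2, Ghosh 2, Leclerc 1, Dana 0 — all ≤ 2.

2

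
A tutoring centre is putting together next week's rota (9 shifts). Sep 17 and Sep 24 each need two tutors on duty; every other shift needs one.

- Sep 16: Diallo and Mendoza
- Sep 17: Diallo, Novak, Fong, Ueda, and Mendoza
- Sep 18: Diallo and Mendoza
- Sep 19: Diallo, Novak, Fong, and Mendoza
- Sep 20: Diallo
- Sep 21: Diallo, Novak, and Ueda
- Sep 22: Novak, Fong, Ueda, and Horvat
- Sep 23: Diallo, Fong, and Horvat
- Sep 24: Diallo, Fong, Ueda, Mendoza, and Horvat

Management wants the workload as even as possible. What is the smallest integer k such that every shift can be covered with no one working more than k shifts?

2

With 6 tutors and 11 worker-slots to fill, someone must work at least ⌈11/6⌉ = 2 shifts, so k ≥ 2.
k = 2 works: Sep 16→Diallo, Sep 17→Ueda+Mendoza, Sep 18→Mendoza, Sep 19→Novak, Sep 20→Diallo, Sep 21→Novak, Sep 22→Fong, Sep 23→Fong, Sep 24→Ueda+Horvat.
Loads: Diallo 2, Novak 2, Fong 2, Ueda 2, Mendoza 2, Horvat 1 — all ≤ 2.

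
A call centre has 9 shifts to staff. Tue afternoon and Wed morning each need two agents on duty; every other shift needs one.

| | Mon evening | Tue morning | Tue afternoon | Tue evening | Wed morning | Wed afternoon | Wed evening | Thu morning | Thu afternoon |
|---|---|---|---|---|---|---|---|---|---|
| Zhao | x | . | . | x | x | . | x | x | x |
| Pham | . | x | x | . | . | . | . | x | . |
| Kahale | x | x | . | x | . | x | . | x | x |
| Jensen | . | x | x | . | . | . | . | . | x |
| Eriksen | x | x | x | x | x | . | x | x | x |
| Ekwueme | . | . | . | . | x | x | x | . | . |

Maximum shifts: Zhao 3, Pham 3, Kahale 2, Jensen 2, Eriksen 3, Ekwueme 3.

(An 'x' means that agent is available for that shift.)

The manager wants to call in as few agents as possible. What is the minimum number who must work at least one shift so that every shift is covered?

11 slots to fill and no one can take more than 3, so at least ⌈11/3⌉ = 4 agents are needed.
Zhao, Pham, Kahale, and Eriksen alone can cover everything: Mon evening→Zhao, Tue morning→Pham, Tue afternoon→Pham+Eriksen, Tue evening→Kahale, Wed morning→Zhao+Eriksen, Wed afternoon→Kahale, Wed evening→Zhao, Thu morning→Pham, Thu afternoon→Eriksen.

4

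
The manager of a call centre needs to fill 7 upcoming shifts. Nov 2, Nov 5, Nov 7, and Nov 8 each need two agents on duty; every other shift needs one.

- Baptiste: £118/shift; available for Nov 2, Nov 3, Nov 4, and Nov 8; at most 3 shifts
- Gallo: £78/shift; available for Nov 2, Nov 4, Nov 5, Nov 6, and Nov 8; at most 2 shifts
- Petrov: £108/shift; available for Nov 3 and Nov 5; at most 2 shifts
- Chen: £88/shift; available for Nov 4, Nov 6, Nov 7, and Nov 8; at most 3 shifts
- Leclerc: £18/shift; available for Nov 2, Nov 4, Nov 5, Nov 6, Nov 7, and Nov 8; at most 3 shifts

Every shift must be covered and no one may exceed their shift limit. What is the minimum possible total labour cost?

Nov 7 can only be covered by Chen and Leclerc, so that assignment is forced.
Picking the cheapest available agent for each shift independently would cost £538, but that ignores the shift limits.
An optimal schedule: Nov 2→Leclerc+Gallo, Nov 3→Petrov, Nov 4→Chen, Nov 5→Leclerc+Petrov, Nov 6→Gallo, Nov 7→Leclerc+Chen, Nov 8→Chen+Baptiste.
Total: 18 + 78 + 108 + 88 + 18 + 108 + 78 + 18 + 88 + 88 + 118 = £808.

£808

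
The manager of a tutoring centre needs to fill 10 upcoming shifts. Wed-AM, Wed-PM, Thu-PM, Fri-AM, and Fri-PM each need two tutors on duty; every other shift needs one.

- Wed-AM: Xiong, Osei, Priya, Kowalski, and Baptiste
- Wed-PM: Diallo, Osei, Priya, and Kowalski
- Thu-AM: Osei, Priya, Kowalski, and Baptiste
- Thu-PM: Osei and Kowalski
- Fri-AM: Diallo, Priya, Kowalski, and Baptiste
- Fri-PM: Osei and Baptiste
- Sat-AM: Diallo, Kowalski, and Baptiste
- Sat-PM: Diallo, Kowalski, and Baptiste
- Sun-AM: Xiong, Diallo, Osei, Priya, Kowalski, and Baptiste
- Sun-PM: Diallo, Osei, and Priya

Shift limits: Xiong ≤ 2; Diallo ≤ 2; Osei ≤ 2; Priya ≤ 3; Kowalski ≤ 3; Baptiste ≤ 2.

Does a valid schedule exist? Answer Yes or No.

No

Total capacity is 2+2+2+3+3+2 = 14 but 15 worker-slots are needed — infeasible.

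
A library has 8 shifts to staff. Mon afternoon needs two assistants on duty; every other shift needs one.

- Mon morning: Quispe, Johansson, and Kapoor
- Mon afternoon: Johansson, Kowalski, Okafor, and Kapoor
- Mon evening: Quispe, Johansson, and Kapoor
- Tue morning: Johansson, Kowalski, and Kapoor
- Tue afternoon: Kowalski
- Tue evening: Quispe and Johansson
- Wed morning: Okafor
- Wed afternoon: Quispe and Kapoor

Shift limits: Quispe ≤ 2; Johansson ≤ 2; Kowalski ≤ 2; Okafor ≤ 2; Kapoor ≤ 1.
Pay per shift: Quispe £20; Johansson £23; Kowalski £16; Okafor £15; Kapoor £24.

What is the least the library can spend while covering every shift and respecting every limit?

Tue afternoon can only be covered by Kowalski, so that assignment is forced.
Wed morning can only be covered by Okafor, so that assignment is forced.
Picking the cheapest available assistant for each shift independently would cost £158, but that ignores the shift limits.
An optimal schedule: Mon morning→Johansson, Mon afternoon→Okafor+Kapoor, Mon evening→Johansson, Tue morning→Kowalski, Tue afternoon→Kowalski, Tue evening→Quispe, Wed morning→Okafor, Wed afternoon→Quispe.
Total: 23 + 15 + 24 + 23 + 16 + 16 + 20 + 15 + 20 = £172.

£172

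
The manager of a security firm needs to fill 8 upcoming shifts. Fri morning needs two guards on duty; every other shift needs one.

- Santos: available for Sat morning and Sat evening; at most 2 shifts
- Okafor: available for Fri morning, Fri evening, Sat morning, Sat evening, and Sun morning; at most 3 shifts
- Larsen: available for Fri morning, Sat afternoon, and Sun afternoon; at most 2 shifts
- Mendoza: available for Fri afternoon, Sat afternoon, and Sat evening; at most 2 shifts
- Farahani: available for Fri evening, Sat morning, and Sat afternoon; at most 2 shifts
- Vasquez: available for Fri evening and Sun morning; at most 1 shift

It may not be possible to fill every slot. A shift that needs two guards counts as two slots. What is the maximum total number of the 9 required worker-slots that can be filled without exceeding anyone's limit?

Total capacity across all guards is 2+3+2+2+2+1 = 12, and 9 slots are needed, so at most 9 can be filled.
An assignment achieving 9: Fri morning→Okafor+Larsen, Fri afternoon→Mendoza, Fri evening→Okafor, Sat morning→Santos, Sat afternoon→Mendoza, Sat evening→Santos, Sun morning→Okafor, Sun afternoon→Larsen.
Loads: Santos 2/2, Okafor 3/3, Larsen 2/2, Mendoza 2/2, Farahani 0/2, Vasquez 0/1.

9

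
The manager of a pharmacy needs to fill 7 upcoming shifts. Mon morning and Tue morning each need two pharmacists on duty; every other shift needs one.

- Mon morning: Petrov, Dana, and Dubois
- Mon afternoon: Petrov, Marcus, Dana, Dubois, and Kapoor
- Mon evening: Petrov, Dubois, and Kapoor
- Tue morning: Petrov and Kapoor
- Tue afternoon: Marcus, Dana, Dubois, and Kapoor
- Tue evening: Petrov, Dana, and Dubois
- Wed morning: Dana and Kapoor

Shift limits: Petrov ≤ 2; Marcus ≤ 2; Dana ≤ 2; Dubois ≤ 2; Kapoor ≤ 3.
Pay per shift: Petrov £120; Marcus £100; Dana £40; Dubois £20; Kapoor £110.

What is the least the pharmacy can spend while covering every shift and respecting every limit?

Tue morning can only be covered by Petrov and Kapoor, so that assignment is forced.
Picking the cheapest available pharmacist for each shift independently would cost £410, but that ignores the shift limits.
An optimal schedule: Mon morning→Dubois+Dana, Mon afternoon→Marcus, Mon evening→Kapoor, Tue morning→Kapoor+Petrov, Tue afternoon→Marcus, Tue evening→Dubois, Wed morning→Dana.
Total: 20 + 40 + 100 + 110 + 110 + 120 + 100 + 20 + 40 = £660.

£660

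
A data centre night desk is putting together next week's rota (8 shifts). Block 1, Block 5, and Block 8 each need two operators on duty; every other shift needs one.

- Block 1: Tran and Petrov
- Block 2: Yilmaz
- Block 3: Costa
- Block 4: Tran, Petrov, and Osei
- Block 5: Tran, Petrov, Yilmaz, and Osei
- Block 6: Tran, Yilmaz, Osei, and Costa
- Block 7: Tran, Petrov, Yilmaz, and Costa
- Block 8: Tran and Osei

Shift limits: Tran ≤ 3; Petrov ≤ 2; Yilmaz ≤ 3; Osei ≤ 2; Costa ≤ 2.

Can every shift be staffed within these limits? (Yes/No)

Block 1 can only be covered by Tran and Petrov, so that assignment is forced.
Block 2 can only be covered by Yilmaz, so that assignment is forced.
Block 3 can only be covered by Costa, so that assignment is forced.
One valid schedule: Block 1→Tran+Petrov, Block 2→Yilmaz, Block 3→Costa, Block 4→Tran, Block 5→Yilmaz+Osei, Block 6→Yilmaz, Block 7→Petrov, Block 8→Tran+Osei.
Loads: Tran 3/3, Petrov 2/2, Yilmaz 3/3, Osei 2/2, Costa 1/2 — all within limits.

Yes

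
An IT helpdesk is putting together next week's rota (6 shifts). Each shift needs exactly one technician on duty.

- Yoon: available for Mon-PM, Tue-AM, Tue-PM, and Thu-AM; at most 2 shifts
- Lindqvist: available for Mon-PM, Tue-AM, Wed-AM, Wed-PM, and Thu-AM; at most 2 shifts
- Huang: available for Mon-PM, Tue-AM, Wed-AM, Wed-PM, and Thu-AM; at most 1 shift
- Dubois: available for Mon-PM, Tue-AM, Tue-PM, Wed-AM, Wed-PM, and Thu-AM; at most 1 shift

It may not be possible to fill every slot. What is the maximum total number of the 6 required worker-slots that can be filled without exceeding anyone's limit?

6

Total capacity across all technicians is 2+2+1+1 = 6, and 6 slots are needed, so at most 6 can be filled.
An assignment achieving 6: Mon-PM→Yoon, Tue-AM→Huang, Tue-PM→Yoon, Wed-AM→Lindqvist, Wed-PM→Lindqvist, Thu-AM→Dubois.
Loads: Yoon 2/2, Lindqvist 2/2, Huang 1/1, Dubois 1/1.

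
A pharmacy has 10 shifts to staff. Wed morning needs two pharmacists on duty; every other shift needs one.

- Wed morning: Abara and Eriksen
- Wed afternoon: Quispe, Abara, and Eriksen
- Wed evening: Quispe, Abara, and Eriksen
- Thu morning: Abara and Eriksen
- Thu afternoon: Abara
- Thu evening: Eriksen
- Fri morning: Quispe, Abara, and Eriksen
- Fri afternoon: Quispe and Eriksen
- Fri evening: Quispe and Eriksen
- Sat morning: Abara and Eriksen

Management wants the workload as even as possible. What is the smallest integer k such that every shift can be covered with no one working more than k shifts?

With 3 pharmacists and 11 worker-slots to fill, someone must work at least ⌈11/3⌉ = 4 shifts, so k ≥ 4.
k = 4 works: Wed morning→Abara+Eriksen, Wed afternoon→Quispe, Wed evening→Quispe, Thu morning→Abara, Thu afternoon→Abara, Thu evening→Eriksen, Fri morning→Eriksen, Fri afternoon→Quispe, Fri evening→Quispe, Sat morning→Abara.
Loads: Quispe 4, Abara 4, Eriksen 3 — all ≤ 4.

4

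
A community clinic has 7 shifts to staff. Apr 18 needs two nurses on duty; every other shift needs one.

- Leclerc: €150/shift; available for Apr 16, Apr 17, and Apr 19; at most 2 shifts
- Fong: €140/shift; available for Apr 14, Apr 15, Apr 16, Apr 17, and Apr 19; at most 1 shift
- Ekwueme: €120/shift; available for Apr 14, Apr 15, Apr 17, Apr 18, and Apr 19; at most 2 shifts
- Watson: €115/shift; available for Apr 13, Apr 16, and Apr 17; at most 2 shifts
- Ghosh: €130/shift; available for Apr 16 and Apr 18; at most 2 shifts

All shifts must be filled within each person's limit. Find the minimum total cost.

€1020

Apr 13 can only be covered by Watson, so that assignment is forced.
Apr 18 can only be covered by Ekwueme and Ghosh, so that assignment is forced.
Picking the cheapest available nurse for each shift independently would cost €955, but that ignores the shift limits.
An optimal schedule: Apr 13→Watson, Apr 14→Ekwueme, Apr 15→Fong, Apr 16→Ghosh, Apr 17→Watson, Apr 18→Ekwueme+Ghosh, Apr 19→Leclerc.
Total: 115 + 120 + 140 + 130 + 115 + 120 + 130 + 150 = €1020.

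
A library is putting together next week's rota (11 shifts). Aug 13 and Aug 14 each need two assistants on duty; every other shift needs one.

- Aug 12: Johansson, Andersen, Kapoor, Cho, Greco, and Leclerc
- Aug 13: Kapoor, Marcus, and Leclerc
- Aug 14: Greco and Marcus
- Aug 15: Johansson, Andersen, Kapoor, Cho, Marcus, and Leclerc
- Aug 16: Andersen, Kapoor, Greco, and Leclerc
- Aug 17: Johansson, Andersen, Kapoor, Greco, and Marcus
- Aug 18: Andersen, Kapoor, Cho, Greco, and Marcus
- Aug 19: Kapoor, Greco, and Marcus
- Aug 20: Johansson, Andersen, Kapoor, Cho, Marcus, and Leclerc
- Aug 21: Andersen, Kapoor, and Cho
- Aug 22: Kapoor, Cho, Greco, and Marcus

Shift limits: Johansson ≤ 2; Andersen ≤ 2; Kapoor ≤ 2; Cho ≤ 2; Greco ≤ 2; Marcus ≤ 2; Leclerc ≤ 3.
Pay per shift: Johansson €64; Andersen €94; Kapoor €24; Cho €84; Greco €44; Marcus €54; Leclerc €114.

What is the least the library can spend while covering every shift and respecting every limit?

€842

Aug 14 can only be covered by Greco and Marcus, so that assignment is forced.
Picking the cheapest available assistant for each shift independently would cost €392, but that ignores the shift limits.
An optimal schedule: Aug 12→Johansson, Aug 13→Kapoor+Marcus, Aug 14→Greco+Marcus, Aug 15→Andersen, Aug 16→Greco, Aug 17→Johansson, Aug 18→Andersen, Aug 19→Kapoor, Aug 20→Leclerc, Aug 21→Cho, Aug 22→Cho.
Total: 64 + 24 + 54 + 44 + 54 + 94 + 44 + 64 + 94 + 24 + 114 + 84 + 84 = €842.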